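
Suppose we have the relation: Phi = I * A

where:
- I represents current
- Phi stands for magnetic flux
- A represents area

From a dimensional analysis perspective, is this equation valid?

No

I (current) has dimensions [I].
Phi (magnetic flux) has dimensions [I^-1 L^2 M T^-2].
A (area) has dimensions [L^2].

Left side: [I^-1 L^2 M T^-2]
Right side: [I L^2]

The two sides have different dimensions, so the equation is NOT dimensionally consistent.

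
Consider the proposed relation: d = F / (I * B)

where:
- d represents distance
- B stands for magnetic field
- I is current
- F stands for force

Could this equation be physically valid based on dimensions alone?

Yes

d (distance) has dimensions [L].
B (magnetic field) has dimensions [I^-1 M T^-2].
I (current) has dimensions [I].
F (force) has dimensions [L M T^-2].

Left side: [L]
Right side: [L]

Both sides have the same dimensions, so the equation is dimensionally consistent.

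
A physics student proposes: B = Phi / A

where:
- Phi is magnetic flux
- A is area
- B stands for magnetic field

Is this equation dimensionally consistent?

Yes

Phi (magnetic flux) has dimensions [I^-1 L^2 M T^-2].
A (area) has dimensions [L^2].
B (magnetic field) has dimensions [I^-1 M T^-2].

Left side: [I^-1 M T^-2]
Right side: [I^-1 M T^-2]

Both sides have the same dimensions, so the equation is dimensionally consistent.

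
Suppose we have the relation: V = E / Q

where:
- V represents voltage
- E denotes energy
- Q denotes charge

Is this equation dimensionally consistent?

Yes

V (voltage) has dimensions [I^-1 L^2 M T^-3].
E (energy) has dimensions [L^2 M T^-2].
Q (charge) has dimensions [I T].

Left side: [I^-1 L^2 M T^-3]
Right side: [I^-1 L^2 M T^-3]

Both sides have the same dimensions, so the equation is dimensionally consistent.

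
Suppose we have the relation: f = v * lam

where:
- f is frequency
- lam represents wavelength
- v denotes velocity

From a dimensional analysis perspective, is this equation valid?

No

f (frequency) has dimensions [T^-1].
lam (wavelength) has dimensions [L].
v (velocity) has dimensions [L T^-1].

Left side: [T^-1]
Right side: [L^2 T^-1]

The two sides have different dimensions, so the equation is NOT dimensionally consistent.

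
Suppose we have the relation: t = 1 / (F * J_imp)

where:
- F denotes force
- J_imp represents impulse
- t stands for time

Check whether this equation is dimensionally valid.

No

F (force) has dimensions [L M T^-2].
J_imp (impulse) has dimensions [L M T^-1].
t (time) has dimensions [T].

Left side: [T]
Right side: [L^-2 M^-2 T^3]

The two sides have different dimensions, so the equation is NOT dimensionally consistent.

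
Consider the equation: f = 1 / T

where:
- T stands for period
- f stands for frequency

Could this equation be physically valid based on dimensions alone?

Yes

T (period) has dimensions [T].
f (frequency) has dimensions [T^-1].

Left side: [T^-1]
Right side: [T^-1]

Both sides have the same dimensions, so the equation is dimensionally consistent.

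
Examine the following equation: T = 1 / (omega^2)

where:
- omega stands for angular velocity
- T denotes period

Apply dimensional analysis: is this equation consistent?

No

omega (angular velocity) has dimensions [T^-1].
T (period) has dimensions [T].

Left side: [T]
Right side: [T^2]

The two sides have different dimensions, so the equation is NOT dimensionally consistent.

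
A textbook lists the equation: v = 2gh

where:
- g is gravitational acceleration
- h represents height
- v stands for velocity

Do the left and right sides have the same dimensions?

No

g (gravitational acceleration) has dimensions [L T^-2].
h (height) has dimensions [L].
v (velocity) has dimensions [L T^-1].

Left side: [L T^-1]
Right side: [L^2 T^-2]

The two sides have different dimensions, so the equation is NOT dimensionally consistent.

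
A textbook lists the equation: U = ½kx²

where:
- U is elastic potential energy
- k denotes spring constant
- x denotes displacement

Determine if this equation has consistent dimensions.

Yes

U (elastic potential energy) has dimensions [L^2 M T^-2].
k (spring constant) has dimensions [M T^-2].
x (displacement) has dimensions [L].

Left side: [L^2 M T^-2]
Right side: [L^2 M T^-2]

Both sides have the same dimensions, so the equation is dimensionally consistent.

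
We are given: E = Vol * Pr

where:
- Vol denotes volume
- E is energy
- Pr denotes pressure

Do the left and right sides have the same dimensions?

Yes

Vol (volume) has dimensions [L^3].
E (energy) has dimensions [L^2 M T^-2].
Pr (pressure) has dimensions [L^-1 M T^-2].

Left side: [L^2 M T^-2]
Right side: [L^2 M T^-2]

Both sides have the same dimensions, so the equation is dimensionally consistent.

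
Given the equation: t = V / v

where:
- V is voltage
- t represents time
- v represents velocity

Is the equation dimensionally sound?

No

V (voltage) has dimensions [I^-1 L^2 M T^-3].
t (time) has dimensions [T].
v (velocity) has dimensions [L T^-1].

Left side: [T]
Right side: [I^-1 L M T^-2]

The two sides have different dimensions, so the equation is NOT dimensionally consistent.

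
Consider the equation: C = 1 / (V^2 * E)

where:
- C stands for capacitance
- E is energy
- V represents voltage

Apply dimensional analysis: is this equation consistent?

No

C (capacitance) has dimensions [I^2 L^-2 M^-1 T^4].
E (energy) has dimensions [L^2 M T^-2].
V (voltage) has dimensions [I^-1 L^2 M T^-3].

Left side: [I^2 L^-2 M^-1 T^4]
Right side: [I^2 L^-6 M^-3 T^8]

The two sides have different dimensions, so the equation is NOT dimensionally consistent.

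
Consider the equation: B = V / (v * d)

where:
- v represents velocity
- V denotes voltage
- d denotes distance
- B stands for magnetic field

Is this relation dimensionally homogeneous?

Yes

v (velocity) has dimensions [L T^-1].
V (voltage) has dimensions [I^-1 L^2 M T^-3].
d (distance) has dimensions [L].
B (magnetic field) has dimensions [I^-1 M T^-2].

Left side: [I^-1 M T^-2]
Right side: [I^-1 M T^-2]

Both sides have the same dimensions, so the equation is dimensionally consistent.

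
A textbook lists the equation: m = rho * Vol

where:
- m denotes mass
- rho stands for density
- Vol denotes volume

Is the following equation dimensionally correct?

Yes

m (mass) has dimensions [M].
rho (density) has dimensions [L^-3 M].
Vol (volume) has dimensions [L^3].

Left side: [M]
Right side: [M]

Both sides have the same dimensions, so the equation is dimensionally consistent.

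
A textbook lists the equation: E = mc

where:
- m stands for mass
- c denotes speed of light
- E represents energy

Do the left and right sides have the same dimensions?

No

m (mass) has dimensions [M].
c (speed of light) has dimensions [L T^-1].
E (energy) has dimensions [L^2 M T^-2].

Left side: [L^2 M T^-2]
Right side: [L M T^-1]

The two sides have different dimensions, so the equation is NOT dimensionally consistent.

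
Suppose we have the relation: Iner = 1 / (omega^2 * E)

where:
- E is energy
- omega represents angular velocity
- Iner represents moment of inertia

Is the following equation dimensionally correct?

No

E (energy) has dimensions [L^2 M T^-2].
omega (angular velocity) has dimensions [T^-1].
Iner (moment of inertia) has dimensions [L^2 M].

Left side: [L^2 M]
Right side: [L^-2 M^-1 T^4]

The two sides have different dimensions, so the equation is NOT dimensionally consistent.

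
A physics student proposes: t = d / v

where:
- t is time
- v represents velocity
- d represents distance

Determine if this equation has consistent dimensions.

Yes

t (time) has dimensions [T].
v (velocity) has dimensions [L T^-1].
d (distance) has dimensions [L].

Left side: [T]
Right side: [T]

Both sides have the same dimensions, so the equation is dimensionally consistent.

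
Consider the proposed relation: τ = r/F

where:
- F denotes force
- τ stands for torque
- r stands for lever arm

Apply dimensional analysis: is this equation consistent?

No

F (force) has dimensions [L M T^-2].
τ (torque) has dimensions [L^2 M T^-2].
r (lever arm) has dimensions [L].

Left side: [L^2 M T^-2]
Right side: [M^-1 T^2]

The two sides have different dimensions, so the equation is NOT dimensionally consistent.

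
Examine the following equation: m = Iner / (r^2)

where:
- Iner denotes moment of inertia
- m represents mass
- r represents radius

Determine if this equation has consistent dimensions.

Yes

Iner (moment of inertia) has dimensions [L^2 M].
m (mass) has dimensions [M].
r (radius) has dimensions [L].

Left side: [M]
Right side: [M]

Both sides have the same dimensions, so the equation is dimensionally consistent.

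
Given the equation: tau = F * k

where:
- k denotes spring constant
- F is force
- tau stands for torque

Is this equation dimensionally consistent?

No

k (spring constant) has dimensions [M T^-2].
F (force) has dimensions [L M T^-2].
tau (torque) has dimensions [L^2 M T^-2].

Left side: [L^2 M T^-2]
Right side: [L M^2 T^-4]

The two sides have different dimensions, so the equation is NOT dimensionally consistent.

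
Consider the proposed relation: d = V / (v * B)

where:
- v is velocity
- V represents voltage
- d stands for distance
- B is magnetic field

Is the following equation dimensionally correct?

Yes

v (velocity) has dimensions [L T^-1].
V (voltage) has dimensions [I^-1 L^2 M T^-3].
d (distance) has dimensions [L].
B (magnetic field) has dimensions [I^-1 M T^-2].

Left side: [L]
Right side: [L]

Both sides have the same dimensions, so the equation is dimensionally consistent.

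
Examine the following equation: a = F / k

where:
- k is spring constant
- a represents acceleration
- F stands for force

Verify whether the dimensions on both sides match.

No

k (spring constant) has dimensions [M T^-2].
a (acceleration) has dimensions [L T^-2].
F (force) has dimensions [L M T^-2].

Left side: [L T^-2]
Right side: [L]

The two sides have different dimensions, so the equation is NOT dimensionally consistent.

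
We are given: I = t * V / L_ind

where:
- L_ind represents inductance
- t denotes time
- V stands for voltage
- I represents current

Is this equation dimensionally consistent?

Yes

L_ind (inductance) has dimensions [I^-2 L^2 M T^-2].
t (time) has dimensions [T].
V (voltage) has dimensions [I^-1 L^2 M T^-3].
I (current) has dimensions [I].

Left side: [I]
Right side: [I]

Both sides have the same dimensions, so the equation is dimensionally consistent.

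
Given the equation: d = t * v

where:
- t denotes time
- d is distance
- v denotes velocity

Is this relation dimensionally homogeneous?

Yes

t (time) has dimensions [T].
d (distance) has dimensions [L].
v (velocity) has dimensions [L T^-1].

Left side: [L]
Right side: [L]

Both sides have the same dimensions, so the equation is dimensionally consistent.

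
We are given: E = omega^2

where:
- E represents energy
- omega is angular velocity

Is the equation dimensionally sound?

No

E (energy) has dimensions [L^2 M T^-2].
omega (angular velocity) has dimensions [T^-1].

Left side: [L^2 M T^-2]
Right side: [T^-2]

The two sides have different dimensions, so the equation is NOT dimensionally consistent.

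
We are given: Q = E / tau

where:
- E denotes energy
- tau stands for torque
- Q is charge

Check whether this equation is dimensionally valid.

No

E (energy) has dimensions [L^2 M T^-2].
tau (torque) has dimensions [L^2 M T^-2].
Q (charge) has dimensions [I T].

Left side: [I T]
Right side: [dimensionless]

The two sides have different dimensions, so the equation is NOT dimensionally consistent.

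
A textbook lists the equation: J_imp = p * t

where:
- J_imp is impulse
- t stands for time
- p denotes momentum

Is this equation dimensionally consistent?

No

J_imp (impulse) has dimensions [L M T^-1].
t (time) has dimensions [T].
p (momentum) has dimensions [L M T^-1].

Left side: [L M T^-1]
Right side: [L M]

The two sides have different dimensions, so the equation is NOT dimensionally consistent.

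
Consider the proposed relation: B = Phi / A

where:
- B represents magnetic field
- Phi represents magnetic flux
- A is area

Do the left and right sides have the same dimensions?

Yes

B (magnetic field) has dimensions [I^-1 M T^-2].
Phi (magnetic flux) has dimensions [I^-1 L^2 M T^-2].
A (area) has dimensions [L^2].

Left side: [I^-1 M T^-2]
Right side: [I^-1 M T^-2]

Both sides have the same dimensions, so the equation is dimensionally consistent.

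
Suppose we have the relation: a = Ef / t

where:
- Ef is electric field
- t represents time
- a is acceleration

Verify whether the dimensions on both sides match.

No

Ef (electric field) has dimensions [I^-1 L M T^-3].
t (time) has dimensions [T].
a (acceleration) has dimensions [L T^-2].

Left side: [L T^-2]
Right side: [I^-1 L M T^-4]

The two sides have different dimensions, so the equation is NOT dimensionally consistent.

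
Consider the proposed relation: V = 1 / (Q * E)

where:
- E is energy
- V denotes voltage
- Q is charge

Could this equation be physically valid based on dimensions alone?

No

E (energy) has dimensions [L^2 M T^-2].
V (voltage) has dimensions [I^-1 L^2 M T^-3].
Q (charge) has dimensions [I T].

Left side: [I^-1 L^2 M T^-3]
Right side: [I^-1 L^-2 M^-1 T]

The two sides have different dimensions, so the equation is NOT dimensionally consistent.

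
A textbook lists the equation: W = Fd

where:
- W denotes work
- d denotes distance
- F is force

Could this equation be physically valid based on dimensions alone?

Yes

W (work) has dimensions [L^2 M T^-2].
d (distance) has dimensions [L].
F (force) has dimensions [L M T^-2].

Left side: [L^2 M T^-2]
Right side: [L^2 M T^-2]

Both sides have the same dimensions, so the equation is dimensionally consistent.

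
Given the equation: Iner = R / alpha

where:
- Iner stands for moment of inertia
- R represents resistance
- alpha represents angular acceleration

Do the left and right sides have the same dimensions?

No

Iner (moment of inertia) has dimensions [L^2 M].
R (resistance) has dimensions [I^-2 L^2 M T^-3].
alpha (angular acceleration) has dimensions [T^-2].

Left side: [L^2 M]
Right side: [I^-2 L^2 M T^-1]

The two sides have different dimensions, so the equation is NOT dimensionally consistent.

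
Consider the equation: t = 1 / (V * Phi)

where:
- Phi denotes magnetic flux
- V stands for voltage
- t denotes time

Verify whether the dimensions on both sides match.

No

Phi (magnetic flux) has dimensions [I^-1 L^2 M T^-2].
V (voltage) has dimensions [I^-1 L^2 M T^-3].
t (time) has dimensions [T].

Left side: [T]
Right side: [I^2 L^-4 M^-2 T^5]

The two sides have different dimensions, so the equation is NOT dimensionally consistent.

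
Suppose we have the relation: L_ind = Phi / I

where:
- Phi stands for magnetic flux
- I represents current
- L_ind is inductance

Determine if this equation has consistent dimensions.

Yes

Phi (magnetic flux) has dimensions [I^-1 L^2 M T^-2].
I (current) has dimensions [I].
L_ind (inductance) has dimensions [I^-2 L^2 M T^-2].

Left side: [I^-2 L^2 M T^-2]
Right side: [I^-2 L^2 M T^-2]

Both sides have the same dimensions, so the equation is dimensionally consistent.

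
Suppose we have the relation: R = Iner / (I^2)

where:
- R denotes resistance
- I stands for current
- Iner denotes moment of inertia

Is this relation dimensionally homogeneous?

No

R (resistance) has dimensions [I^-2 L^2 M T^-3].
I (current) has dimensions [I].
Iner (moment of inertia) has dimensions [L^2 M].

Left side: [I^-2 L^2 M T^-3]
Right side: [I^-2 L^2 M]

The two sides have different dimensions, so the equation is NOT dimensionally consistent.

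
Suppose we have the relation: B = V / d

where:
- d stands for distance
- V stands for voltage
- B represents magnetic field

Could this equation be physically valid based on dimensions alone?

No

d (distance) has dimensions [L].
V (voltage) has dimensions [I^-1 L^2 M T^-3].
B (magnetic field) has dimensions [I^-1 M T^-2].

Left side: [I^-1 M T^-2]
Right side: [I^-1 L M T^-3]

The two sides have different dimensions, so the equation is NOT dimensionally consistent.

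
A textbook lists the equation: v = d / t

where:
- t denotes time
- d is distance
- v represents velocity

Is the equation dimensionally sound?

Yes

t (time) has dimensions [T].
d (distance) has dimensions [L].
v (velocity) has dimensions [L T^-1].

Left side: [L T^-1]
Right side: [L T^-1]

Both sides have the same dimensions, so the equation is dimensionally consistent.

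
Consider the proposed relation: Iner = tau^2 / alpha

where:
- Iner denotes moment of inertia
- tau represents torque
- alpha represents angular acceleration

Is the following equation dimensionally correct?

No

Iner (moment of inertia) has dimensions [L^2 M].
tau (torque) has dimensions [L^2 M T^-2].
alpha (angular acceleration) has dimensions [T^-2].

Left side: [L^2 M]
Right side: [L^4 M^2 T^-2]

The two sides have different dimensions, so the equation is NOT dimensionally consistent.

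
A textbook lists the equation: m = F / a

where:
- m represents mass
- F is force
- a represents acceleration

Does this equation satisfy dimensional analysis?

Yes

m (mass) has dimensions [M].
F (force) has dimensions [L M T^-2].
a (acceleration) has dimensions [L T^-2].

Left side: [M]
Right side: [M]

Both sides have the same dimensions, so the equation is dimensionally consistent.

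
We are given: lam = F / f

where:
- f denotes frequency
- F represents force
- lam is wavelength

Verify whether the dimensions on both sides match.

No

f (frequency) has dimensions [T^-1].
F (force) has dimensions [L M T^-2].
lam (wavelength) has dimensions [L].

Left side: [L]
Right side: [L M T^-1]

The two sides have different dimensions, so the equation is NOT dimensionally consistent.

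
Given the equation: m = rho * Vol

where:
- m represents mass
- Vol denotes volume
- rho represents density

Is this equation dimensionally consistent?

Yes

m (mass) has dimensions [M].
Vol (volume) has dimensions [L^3].
rho (density) has dimensions [L^-3 M].

Left side: [M]
Right side: [M]

Both sides have the same dimensions, so the equation is dimensionally consistent.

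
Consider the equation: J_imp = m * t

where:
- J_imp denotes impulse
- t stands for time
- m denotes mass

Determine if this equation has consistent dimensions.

No

J_imp (impulse) has dimensions [L M T^-1].
t (time) has dimensions [T].
m (mass) has dimensions [M].

Left side: [L M T^-1]
Right side: [M T]

The two sides have different dimensions, so the equation is NOT dimensionally consistent.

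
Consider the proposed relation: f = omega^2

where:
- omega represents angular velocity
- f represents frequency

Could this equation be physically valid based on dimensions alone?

No

omega (angular velocity) has dimensions [T^-1].
f (frequency) has dimensions [T^-1].

Left side: [T^-1]
Right side: [T^-2]

The two sides have different dimensions, so the equation is NOT dimensionally consistent.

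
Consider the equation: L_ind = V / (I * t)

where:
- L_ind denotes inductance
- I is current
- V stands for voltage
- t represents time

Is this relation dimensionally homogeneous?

No

L_ind (inductance) has dimensions [I^-2 L^2 M T^-2].
I (current) has dimensions [I].
V (voltage) has dimensions [I^-1 L^2 M T^-3].
t (time) has dimensions [T].

Left side: [I^-2 L^2 M T^-2]
Right side: [I^-2 L^2 M T^-4]

The two sides have different dimensions, so the equation is NOT dimensionally consistent.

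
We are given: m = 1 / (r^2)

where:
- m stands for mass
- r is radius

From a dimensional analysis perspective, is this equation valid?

No

m (mass) has dimensions [M].
r (radius) has dimensions [L].

Left side: [M]
Right side: [L^-2]

The two sides have different dimensions, so the equation is NOT dimensionally consistent.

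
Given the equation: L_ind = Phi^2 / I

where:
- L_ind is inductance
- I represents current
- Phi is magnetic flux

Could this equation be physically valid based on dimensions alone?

No

L_ind (inductance) has dimensions [I^-2 L^2 M T^-2].
I (current) has dimensions [I].
Phi (magnetic flux) has dimensions [I^-1 L^2 M T^-2].

Left side: [I^-2 L^2 M T^-2]
Right side: [I^-3 L^4 M^2 T^-4]

The two sides have different dimensions, so the equation is NOT dimensionally consistent.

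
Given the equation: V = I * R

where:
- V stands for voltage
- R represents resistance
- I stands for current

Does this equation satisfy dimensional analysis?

Yes

V (voltage) has dimensions [I^-1 L^2 M T^-3].
R (resistance) has dimensions [I^-2 L^2 M T^-3].
I (current) has dimensions [I].

Left side: [I^-1 L^2 M T^-3]
Right side: [I^-1 L^2 M T^-3]

Both sides have the same dimensions, so the equation is dimensionally consistent.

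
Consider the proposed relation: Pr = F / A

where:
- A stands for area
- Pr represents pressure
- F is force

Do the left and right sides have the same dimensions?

Yes

A (area) has dimensions [L^2].
Pr (pressure) has dimensions [L^-1 M T^-2].
F (force) has dimensions [L M T^-2].

Left side: [L^-1 M T^-2]
Right side: [L^-1 M T^-2]

Both sides have the same dimensions, so the equation is dimensionally consistent.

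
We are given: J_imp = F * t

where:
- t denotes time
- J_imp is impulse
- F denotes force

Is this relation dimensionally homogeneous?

Yes

t (time) has dimensions [T].
J_imp (impulse) has dimensions [L M T^-1].
F (force) has dimensions [L M T^-2].

Left side: [L M T^-1]
Right side: [L M T^-1]

Both sides have the same dimensions, so the equation is dimensionally consistent.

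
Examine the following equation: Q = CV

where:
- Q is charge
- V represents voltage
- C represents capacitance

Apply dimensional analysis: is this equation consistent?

Yes

Q (charge) has dimensions [I T].
V (voltage) has dimensions [I^-1 L^2 M T^-3].
C (capacitance) has dimensions [I^2 L^-2 M^-1 T^4].

Left side: [I T]
Right side: [I T]

Both sides have the same dimensions, so the equation is dimensionally consistent.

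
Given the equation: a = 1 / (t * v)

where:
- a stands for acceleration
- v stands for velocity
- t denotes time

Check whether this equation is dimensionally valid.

No

a (acceleration) has dimensions [L T^-2].
v (velocity) has dimensions [L T^-1].
t (time) has dimensions [T].

Left side: [L T^-2]
Right side: [L^-1]

The two sides have different dimensions, so the equation is NOT dimensionally consistent.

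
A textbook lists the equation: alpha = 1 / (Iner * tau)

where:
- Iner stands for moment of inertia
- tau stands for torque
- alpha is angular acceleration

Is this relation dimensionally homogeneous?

No

Iner (moment of inertia) has dimensions [L^2 M].
tau (torque) has dimensions [L^2 M T^-2].
alpha (angular acceleration) has dimensions [T^-2].

Left side: [T^-2]
Right side: [L^-4 M^-2 T^2]

The two sides have different dimensions, so the equation is NOT dimensionally consistent.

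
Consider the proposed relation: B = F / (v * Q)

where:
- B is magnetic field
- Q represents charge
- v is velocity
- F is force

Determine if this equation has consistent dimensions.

Yes

B (magnetic field) has dimensions [I^-1 M T^-2].
Q (charge) has dimensions [I T].
v (velocity) has dimensions [L T^-1].
F (force) has dimensions [L M T^-2].

Left side: [I^-1 M T^-2]
Right side: [I^-1 M T^-2]

Both sides have the same dimensions, so the equation is dimensionally consistent.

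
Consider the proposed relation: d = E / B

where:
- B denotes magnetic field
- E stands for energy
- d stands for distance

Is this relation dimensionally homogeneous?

No

B (magnetic field) has dimensions [I^-1 M T^-2].
E (energy) has dimensions [L^2 M T^-2].
d (distance) has dimensions [L].

Left side: [L]
Right side: [I L^2]

The two sides have different dimensions, so the equation is NOT dimensionally consistent.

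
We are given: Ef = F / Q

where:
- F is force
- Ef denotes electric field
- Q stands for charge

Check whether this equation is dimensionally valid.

Yes

F (force) has dimensions [L M T^-2].
Ef (electric field) has dimensions [I^-1 L M T^-3].
Q (charge) has dimensions [I T].

Left side: [I^-1 L M T^-3]
Right side: [I^-1 L M T^-3]

Both sides have the same dimensions, so the equation is dimensionally consistent.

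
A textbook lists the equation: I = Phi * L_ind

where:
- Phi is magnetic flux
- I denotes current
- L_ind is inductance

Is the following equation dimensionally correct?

No

Phi (magnetic flux) has dimensions [I^-1 L^2 M T^-2].
I (current) has dimensions [I].
L_ind (inductance) has dimensions [I^-2 L^2 M T^-2].

Left side: [I]
Right side: [I^-3 L^4 M^2 T^-4]

The two sides have different dimensions, so the equation is NOT dimensionally consistent.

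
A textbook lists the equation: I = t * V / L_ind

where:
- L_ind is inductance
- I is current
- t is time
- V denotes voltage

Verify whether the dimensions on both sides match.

Yes

L_ind (inductance) has dimensions [I^-2 L^2 M T^-2].
I (current) has dimensions [I].
t (time) has dimensions [T].
V (voltage) has dimensions [I^-1 L^2 M T^-3].

Left side: [I]
Right side: [I]

Both sides have the same dimensions, so the equation is dimensionally consistent.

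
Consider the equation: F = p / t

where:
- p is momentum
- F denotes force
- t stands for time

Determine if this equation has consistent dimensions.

Yes

p (momentum) has dimensions [L M T^-1].
F (force) has dimensions [L M T^-2].
t (time) has dimensions [T].

Left side: [L M T^-2]
Right side: [L M T^-2]

Both sides have the same dimensions, so the equation is dimensionally consistent.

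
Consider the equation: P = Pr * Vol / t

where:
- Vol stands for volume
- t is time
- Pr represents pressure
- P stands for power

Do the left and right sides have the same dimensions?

Yes

Vol (volume) has dimensions [L^3].
t (time) has dimensions [T].
Pr (pressure) has dimensions [L^-1 M T^-2].
P (power) has dimensions [L^2 M T^-3].

Left side: [L^2 M T^-3]
Right side: [L^2 M T^-3]

Both sides have the same dimensions, so the equation is dimensionally consistent.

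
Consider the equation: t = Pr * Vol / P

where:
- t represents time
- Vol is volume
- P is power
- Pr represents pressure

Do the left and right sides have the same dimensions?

Yes

t (time) has dimensions [T].
Vol (volume) has dimensions [L^3].
P (power) has dimensions [L^2 M T^-3].
Pr (pressure) has dimensions [L^-1 M T^-2].

Left side: [T]
Right side: [T]

Both sides have the same dimensions, so the equation is dimensionally consistent.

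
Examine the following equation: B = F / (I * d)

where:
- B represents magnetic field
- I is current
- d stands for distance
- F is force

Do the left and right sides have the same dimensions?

Yes

B (magnetic field) has dimensions [I^-1 M T^-2].
I (current) has dimensions [I].
d (distance) has dimensions [L].
F (force) has dimensions [L M T^-2].

Left side: [I^-1 M T^-2]
Right side: [I^-1 M T^-2]

Both sides have the same dimensions, so the equation is dimensionally consistent.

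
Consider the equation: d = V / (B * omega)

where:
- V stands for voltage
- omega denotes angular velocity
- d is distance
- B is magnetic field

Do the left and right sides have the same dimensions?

No

V (voltage) has dimensions [I^-1 L^2 M T^-3].
omega (angular velocity) has dimensions [T^-1].
d (distance) has dimensions [L].
B (magnetic field) has dimensions [I^-1 M T^-2].

Left side: [L]
Right side: [L^2]

The two sides have different dimensions, so the equation is NOT dimensionally consistent.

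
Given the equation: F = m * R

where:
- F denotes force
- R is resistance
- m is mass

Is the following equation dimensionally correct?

No

F (force) has dimensions [L M T^-2].
R (resistance) has dimensions [I^-2 L^2 M T^-3].
m (mass) has dimensions [M].

Left side: [L M T^-2]
Right side: [I^-2 L^2 M^2 T^-3]

The two sides have different dimensions, so the equation is NOT dimensionally consistent.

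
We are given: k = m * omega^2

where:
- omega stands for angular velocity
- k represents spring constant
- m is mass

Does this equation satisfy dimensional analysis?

Yes

omega (angular velocity) has dimensions [T^-1].
k (spring constant) has dimensions [M T^-2].
m (mass) has dimensions [M].

Left side: [M T^-2]
Right side: [M T^-2]

Both sides have the same dimensions, so the equation is dimensionally consistent.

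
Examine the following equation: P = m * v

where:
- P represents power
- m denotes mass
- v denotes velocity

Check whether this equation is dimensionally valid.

No

P (power) has dimensions [L^2 M T^-3].
m (mass) has dimensions [M].
v (velocity) has dimensions [L T^-1].

Left side: [L^2 M T^-3]
Right side: [L M T^-1]

The two sides have different dimensions, so the equation is NOT dimensionally consistent.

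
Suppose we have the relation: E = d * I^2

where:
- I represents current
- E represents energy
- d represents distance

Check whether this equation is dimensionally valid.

No

I (current) has dimensions [I].
E (energy) has dimensions [L^2 M T^-2].
d (distance) has dimensions [L].

Left side: [L^2 M T^-2]
Right side: [I^2 L]

The two sides have different dimensions, so the equation is NOT dimensionally consistent.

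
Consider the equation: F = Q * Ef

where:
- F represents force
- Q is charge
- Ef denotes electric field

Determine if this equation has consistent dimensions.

Yes

F (force) has dimensions [L M T^-2].
Q (charge) has dimensions [I T].
Ef (electric field) has dimensions [I^-1 L M T^-3].

Left side: [L M T^-2]
Right side: [L M T^-2]

Both sides have the same dimensions, so the equation is dimensionally consistent.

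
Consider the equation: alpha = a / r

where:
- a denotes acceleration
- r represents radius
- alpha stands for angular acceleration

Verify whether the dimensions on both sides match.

Yes

a (acceleration) has dimensions [L T^-2].
r (radius) has dimensions [L].
alpha (angular acceleration) has dimensions [T^-2].

Left side: [T^-2]
Right side: [T^-2]

Both sides have the same dimensions, so the equation is dimensionally consistent.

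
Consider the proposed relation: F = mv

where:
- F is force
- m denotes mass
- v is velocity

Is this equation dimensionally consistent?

No

F (force) has dimensions [L M T^-2].
m (mass) has dimensions [M].
v (velocity) has dimensions [L T^-1].

Left side: [L M T^-2]
Right side: [L M T^-1]

The two sides have different dimensions, so the equation is NOT dimensionally consistent.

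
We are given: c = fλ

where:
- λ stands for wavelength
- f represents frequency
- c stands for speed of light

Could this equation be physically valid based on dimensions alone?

Yes

λ (wavelength) has dimensions [L].
f (frequency) has dimensions [T^-1].
c (speed of light) has dimensions [L T^-1].

Left side: [L T^-1]
Right side: [L T^-1]

Both sides have the same dimensions, so the equation is dimensionally consistent.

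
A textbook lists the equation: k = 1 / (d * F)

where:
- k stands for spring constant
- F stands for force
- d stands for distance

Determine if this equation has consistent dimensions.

No

k (spring constant) has dimensions [M T^-2].
F (force) has dimensions [L M T^-2].
d (distance) has dimensions [L].

Left side: [M T^-2]
Right side: [L^-2 M^-1 T^2]

The two sides have different dimensions, so the equation is NOT dimensionally consistent.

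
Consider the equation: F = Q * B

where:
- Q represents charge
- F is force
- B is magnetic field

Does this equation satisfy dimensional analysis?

No

Q (charge) has dimensions [I T].
F (force) has dimensions [L M T^-2].
B (magnetic field) has dimensions [I^-1 M T^-2].

Left side: [L M T^-2]
Right side: [M T^-1]

The two sides have different dimensions, so the equation is NOT dimensionally consistent.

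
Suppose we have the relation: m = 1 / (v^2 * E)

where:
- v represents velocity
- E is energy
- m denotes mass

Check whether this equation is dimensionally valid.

No

v (velocity) has dimensions [L T^-1].
E (energy) has dimensions [L^2 M T^-2].
m (mass) has dimensions [M].

Left side: [M]
Right side: [L^-4 M^-1 T^4]

The two sides have different dimensions, so the equation is NOT dimensionally consistent.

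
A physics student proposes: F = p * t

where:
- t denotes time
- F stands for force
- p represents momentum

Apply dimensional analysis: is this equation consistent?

No

t (time) has dimensions [T].
F (force) has dimensions [L M T^-2].
p (momentum) has dimensions [L M T^-1].

Left side: [L M T^-2]
Right side: [L M]

The two sides have different dimensions, so the equation is NOT dimensionally consistent.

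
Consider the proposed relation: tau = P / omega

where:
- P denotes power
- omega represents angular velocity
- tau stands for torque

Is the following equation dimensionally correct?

Yes

P (power) has dimensions [L^2 M T^-3].
omega (angular velocity) has dimensions [T^-1].
tau (torque) has dimensions [L^2 M T^-2].

Left side: [L^2 M T^-2]
Right side: [L^2 M T^-2]

Both sides have the same dimensions, so the equation is dimensionally consistent.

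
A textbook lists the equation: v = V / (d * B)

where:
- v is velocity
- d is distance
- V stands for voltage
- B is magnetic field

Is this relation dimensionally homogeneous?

Yes

v (velocity) has dimensions [L T^-1].
d (distance) has dimensions [L].
V (voltage) has dimensions [I^-1 L^2 M T^-3].
B (magnetic field) has dimensions [I^-1 M T^-2].

Left side: [L T^-1]
Right side: [L T^-1]

Both sides have the same dimensions, so the equation is dimensionally consistent.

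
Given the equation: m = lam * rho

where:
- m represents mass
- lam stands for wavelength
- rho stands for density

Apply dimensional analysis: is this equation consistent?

No

m (mass) has dimensions [M].
lam (wavelength) has dimensions [L].
rho (density) has dimensions [L^-3 M].

Left side: [M]
Right side: [L^-2 M]

The two sides have different dimensions, so the equation is NOT dimensionally consistent.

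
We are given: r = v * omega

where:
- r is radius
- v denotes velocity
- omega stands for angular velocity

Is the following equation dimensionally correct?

No

r (radius) has dimensions [L].
v (velocity) has dimensions [L T^-1].
omega (angular velocity) has dimensions [T^-1].

Left side: [L]
Right side: [L T^-2]

The two sides have different dimensions, so the equation is NOT dimensionally consistent.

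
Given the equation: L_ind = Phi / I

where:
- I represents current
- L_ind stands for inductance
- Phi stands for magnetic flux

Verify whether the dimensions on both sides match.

Yes

I (current) has dimensions [I].
L_ind (inductance) has dimensions [I^-2 L^2 M T^-2].
Phi (magnetic flux) has dimensions [I^-1 L^2 M T^-2].

Left side: [I^-2 L^2 M T^-2]
Right side: [I^-2 L^2 M T^-2]

Both sides have the same dimensions, so the equation is dimensionally consistent.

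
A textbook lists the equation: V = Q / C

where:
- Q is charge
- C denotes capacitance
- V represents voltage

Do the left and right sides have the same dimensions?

Yes

Q (charge) has dimensions [I T].
C (capacitance) has dimensions [I^2 L^-2 M^-1 T^4].
V (voltage) has dimensions [I^-1 L^2 M T^-3].

Left side: [I^-1 L^2 M T^-3]
Right side: [I^-1 L^2 M T^-3]

Both sides have the same dimensions, so the equation is dimensionally consistent.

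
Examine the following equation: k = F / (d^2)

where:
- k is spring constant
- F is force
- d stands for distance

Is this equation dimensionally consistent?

No

k (spring constant) has dimensions [M T^-2].
F (force) has dimensions [L M T^-2].
d (distance) has dimensions [L].

Left side: [M T^-2]
Right side: [L^-1 M T^-2]

The two sides have different dimensions, so the equation is NOT dimensionally consistent.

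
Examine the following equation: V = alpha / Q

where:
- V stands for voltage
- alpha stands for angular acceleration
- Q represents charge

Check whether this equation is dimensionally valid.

No

V (voltage) has dimensions [I^-1 L^2 M T^-3].
alpha (angular acceleration) has dimensions [T^-2].
Q (charge) has dimensions [I T].

Left side: [I^-1 L^2 M T^-3]
Right side: [I^-1 T^-3]

The two sides have different dimensions, so the equation is NOT dimensionally consistent.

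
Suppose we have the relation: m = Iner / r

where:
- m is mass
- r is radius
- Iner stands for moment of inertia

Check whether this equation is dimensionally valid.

No

m (mass) has dimensions [M].
r (radius) has dimensions [L].
Iner (moment of inertia) has dimensions [L^2 M].

Left side: [M]
Right side: [L M]

The two sides have different dimensions, so the equation is NOT dimensionally consistent.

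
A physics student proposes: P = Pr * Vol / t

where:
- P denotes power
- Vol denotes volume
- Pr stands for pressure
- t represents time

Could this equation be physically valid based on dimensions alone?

Yes

P (power) has dimensions [L^2 M T^-3].
Vol (volume) has dimensions [L^3].
Pr (pressure) has dimensions [L^-1 M T^-2].
t (time) has dimensions [T].

Left side: [L^2 M T^-3]
Right side: [L^2 M T^-3]

Both sides have the same dimensions, so the equation is dimensionally consistent.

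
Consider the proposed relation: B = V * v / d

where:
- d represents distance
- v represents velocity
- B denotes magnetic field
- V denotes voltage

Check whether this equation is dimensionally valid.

No

d (distance) has dimensions [L].
v (velocity) has dimensions [L T^-1].
B (magnetic field) has dimensions [I^-1 M T^-2].
V (voltage) has dimensions [I^-1 L^2 M T^-3].

Left side: [I^-1 M T^-2]
Right side: [I^-1 L^2 M T^-4]

The two sides have different dimensions, so the equation is NOT dimensionally consistent.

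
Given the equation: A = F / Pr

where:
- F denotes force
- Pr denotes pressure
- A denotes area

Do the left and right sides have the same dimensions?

Yes

F (force) has dimensions [L M T^-2].
Pr (pressure) has dimensions [L^-1 M T^-2].
A (area) has dimensions [L^2].

Left side: [L^2]
Right side: [L^2]

Both sides have the same dimensions, so the equation is dimensionally consistent.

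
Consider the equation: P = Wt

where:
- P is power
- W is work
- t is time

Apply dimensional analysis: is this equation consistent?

No

P (power) has dimensions [L^2 M T^-3].
W (work) has dimensions [L^2 M T^-2].
t (time) has dimensions [T].

Left side: [L^2 M T^-3]
Right side: [L^2 M T^-1]

The two sides have different dimensions, so the equation is NOT dimensionally consistent.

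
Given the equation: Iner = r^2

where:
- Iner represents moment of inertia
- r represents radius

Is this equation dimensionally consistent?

No

Iner (moment of inertia) has dimensions [L^2 M].
r (radius) has dimensions [L].

Left side: [L^2 M]
Right side: [L^2]

The two sides have different dimensions, so the equation is NOT dimensionally consistent.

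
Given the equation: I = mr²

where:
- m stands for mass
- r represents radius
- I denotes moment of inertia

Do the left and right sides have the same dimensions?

Yes

m (mass) has dimensions [M].
r (radius) has dimensions [L].
I (moment of inertia) has dimensions [L^2 M].

Left side: [L^2 M]
Right side: [L^2 M]

Both sides have the same dimensions, so the equation is dimensionally consistent.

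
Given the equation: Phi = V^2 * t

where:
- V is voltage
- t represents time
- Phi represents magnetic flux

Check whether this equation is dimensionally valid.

No

V (voltage) has dimensions [I^-1 L^2 M T^-3].
t (time) has dimensions [T].
Phi (magnetic flux) has dimensions [I^-1 L^2 M T^-2].

Left side: [I^-1 L^2 M T^-2]
Right side: [I^-2 L^4 M^2 T^-5]

The two sides have different dimensions, so the equation is NOT dimensionally consistent.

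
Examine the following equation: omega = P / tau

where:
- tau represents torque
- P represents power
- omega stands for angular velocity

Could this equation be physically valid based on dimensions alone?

Yes

tau (torque) has dimensions [L^2 M T^-2].
P (power) has dimensions [L^2 M T^-3].
omega (angular velocity) has dimensions [T^-1].

Left side: [T^-1]
Right side: [T^-1]

Both sides have the same dimensions, so the equation is dimensionally consistent.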